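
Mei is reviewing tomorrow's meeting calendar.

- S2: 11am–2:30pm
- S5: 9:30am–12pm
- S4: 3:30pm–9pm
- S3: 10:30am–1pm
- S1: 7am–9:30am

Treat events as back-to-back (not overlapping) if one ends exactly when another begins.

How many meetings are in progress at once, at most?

Sweep the timeline, counting +1 at each start and −1 at each end (ends before starts at a tie):
7am start S1 → 1
9:30am end S1 → 0
9:30am start S5 → 1
10:30am start S3 → 2
11am start S2 → 3
12pm end S5 → 2
1pm end S3 → 1
2:30pm end S2 → 0
3:30pm start S4 → 1
9pm end S4 → 0
Peak is 3, at 11am (S2, S3, S5).

3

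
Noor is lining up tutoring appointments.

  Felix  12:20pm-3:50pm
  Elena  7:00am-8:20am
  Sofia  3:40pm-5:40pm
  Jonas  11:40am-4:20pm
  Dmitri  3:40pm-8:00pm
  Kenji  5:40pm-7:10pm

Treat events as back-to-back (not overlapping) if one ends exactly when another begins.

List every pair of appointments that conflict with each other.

Dmitri & Felix, Dmitri & Jonas, Dmitri & Kenji, Dmitri & Sofia, Felix & Jonas, Felix & Sofia, Jonas & Sofia

Check each pair: they overlap iff neither finishes before the other starts.
Sorted by start: Elena, Jonas, Felix, Dmitri, Sofia, Kenji.
Jonas starts after Elena ends, so Elena has no further overlaps.
Felix starts before Jonas ends → Jonas and Felix overlap.
Dmitri starts before Jonas ends → Jonas and Dmitri overlap.
Sofia starts before Jonas ends → Jonas and Sofia overlap.
Kenji starts after Jonas ends.
Dmitri starts before Felix ends → Felix and Dmitri overlap.
Sofia starts before Felix ends → Felix and Sofia overlap.
Kenji starts after Felix ends.
Sofia starts before Dmitri ends → Dmitri and Sofia overlap.
Kenji starts before Dmitri ends → Dmitri and Kenji overlap.
Kenji starts exactly when Sofia ends (back-to-back, no overlap).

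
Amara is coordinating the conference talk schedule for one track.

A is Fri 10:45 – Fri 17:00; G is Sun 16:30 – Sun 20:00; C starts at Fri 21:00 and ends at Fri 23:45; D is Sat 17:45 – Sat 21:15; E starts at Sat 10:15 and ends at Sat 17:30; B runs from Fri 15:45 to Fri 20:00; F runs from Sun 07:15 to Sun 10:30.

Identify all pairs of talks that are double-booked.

Sorted by start: A, B, C, E, D, F, G.
B starts before A ends → A and B overlap.
C starts after A ends, so nothing later overlaps A either.
C starts after B ends, so nothing later overlaps B either.
E starts after C ends, so nothing later overlaps C either.
D starts after E ends, so nothing later overlaps E either.
F starts after D ends, so nothing later overlaps D either.
G starts after F ends.

A & B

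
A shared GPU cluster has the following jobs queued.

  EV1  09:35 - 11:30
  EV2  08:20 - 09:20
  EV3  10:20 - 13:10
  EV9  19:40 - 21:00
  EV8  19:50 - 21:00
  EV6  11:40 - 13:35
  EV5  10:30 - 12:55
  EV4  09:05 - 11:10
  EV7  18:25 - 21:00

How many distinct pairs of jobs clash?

Sorted by start: EV2, EV4, EV1, EV3, EV5, EV6, EV7, EV9, EV8.
EV4 starts before EV2 ends → EV2 and EV4 overlap.
EV1 starts after EV2 ends, so nothing later overlaps EV2 either.
EV1 starts before EV4 ends → EV4 and EV1 overlap.
EV3 starts before EV4 ends → EV4 and EV3 overlap.
EV5 starts before EV4 ends → EV4 and EV5 overlap.
EV6 starts after EV4 ends, so nothing later overlaps EV4 either.
EV3 starts before EV1 ends → EV1 and EV3 overlap.
EV5 starts before EV1 ends → EV1 and EV5 overlap.
EV6 starts after EV1 ends, so nothing later overlaps EV1 either.
EV5 starts before EV3 ends → EV3 and EV5 overlap.
EV6 starts before EV3 ends → EV3 and EV6 overlap.
EV7 starts after EV3 ends, so nothing later overlaps EV3 either.
EV6 starts before EV5 ends → EV5 and EV6 overlap.
EV7 starts after EV5 ends, so nothing later overlaps EV5 either.
EV7 starts after EV6 ends, so nothing later overlaps EV6 either.
EV9 starts before EV7 ends → EV7 and EV9 overlap.
EV8 starts before EV7 ends → EV7 and EV8 overlap.
EV8 starts before EV9 ends → EV9 and EV8 overlap.
Overlapping pairs: EV1 & EV3, EV1 & EV4, EV1 & EV5, EV2 & EV4, EV3 & EV4, EV3 & EV5, EV3 & EV6, EV4 & EV5, EV5 & EV6, EV7 & EV8, EV7 & EV9, EV8 & EV9 — 12 in total.

12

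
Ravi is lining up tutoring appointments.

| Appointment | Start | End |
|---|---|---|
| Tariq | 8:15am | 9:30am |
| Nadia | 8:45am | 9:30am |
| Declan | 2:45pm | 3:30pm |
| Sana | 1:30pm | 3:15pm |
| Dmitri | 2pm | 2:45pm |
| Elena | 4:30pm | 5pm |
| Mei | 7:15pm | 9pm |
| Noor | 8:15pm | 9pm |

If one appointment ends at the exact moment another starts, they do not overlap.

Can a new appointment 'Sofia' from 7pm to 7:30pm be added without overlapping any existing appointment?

Tariq: ends 9:30am at or before Sofia starts 7pm → clear.
Nadia: ends 9:30am at or before Sofia starts 7pm → clear.
Sana: ends 3:15pm at or before Sofia starts 7pm → clear.
Dmitri: ends 2:45pm at or before Sofia starts 7pm → clear.
Declan: ends 3:30pm at or before Sofia starts 7pm → clear.
Elena: ends 5pm at or before Sofia starts 7pm → clear.
Mei: starts 7:15pm before Sofia ends 7:30pm, and ends 9pm after Sofia starts 7pm → overlap.
Noor: starts 8:15pm at or after Sofia ends 7:30pm → clear.
Sofia overlaps Mei.

No — it overlaps Mei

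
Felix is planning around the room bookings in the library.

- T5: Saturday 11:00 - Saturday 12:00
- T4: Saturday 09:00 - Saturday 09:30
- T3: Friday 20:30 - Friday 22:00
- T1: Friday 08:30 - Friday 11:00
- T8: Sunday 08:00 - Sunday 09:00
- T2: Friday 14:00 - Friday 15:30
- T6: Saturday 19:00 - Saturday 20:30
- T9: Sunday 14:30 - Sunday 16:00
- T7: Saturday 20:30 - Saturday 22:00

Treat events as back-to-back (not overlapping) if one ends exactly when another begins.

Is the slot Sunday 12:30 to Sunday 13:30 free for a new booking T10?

T1: ends Friday 11:00 at or before T10 starts Sunday 12:30 → clear.
T2: ends Friday 15:30 at or before T10 starts Sunday 12:30 → clear.
T3: ends Friday 22:00 at or before T10 starts Sunday 12:30 → clear.
T4: ends Saturday 09:30 at or before T10 starts Sunday 12:30 → clear.
T5: ends Saturday 12:00 at or before T10 starts Sunday 12:30 → clear.
T6: ends Saturday 20:30 at or before T10 starts Sunday 12:30 → clear.
T7: ends Saturday 22:00 at or before T10 starts Sunday 12:30 → clear.
T8: ends Sunday 09:00 at or before T10 starts Sunday 12:30 → clear.
T9: starts Sunday 14:30 at or after T10 ends Sunday 13:30 → clear.

Yes — the slot is free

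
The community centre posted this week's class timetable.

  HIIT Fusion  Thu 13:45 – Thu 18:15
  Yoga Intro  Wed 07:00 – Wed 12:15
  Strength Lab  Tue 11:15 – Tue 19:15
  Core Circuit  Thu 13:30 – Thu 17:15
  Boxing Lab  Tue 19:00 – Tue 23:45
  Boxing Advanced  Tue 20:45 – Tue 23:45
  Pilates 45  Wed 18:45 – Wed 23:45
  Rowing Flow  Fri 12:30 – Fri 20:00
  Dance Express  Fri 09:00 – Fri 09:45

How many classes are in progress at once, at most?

2

Sort all start/end points and keep a running count:
Tue 11:15 start Strength Lab → 1
Tue 19:00 start Boxing Lab → 2
Tue 19:15 end Strength Lab → 1
Tue 20:45 start Boxing Advanced → 2
Tue 23:45 end Boxing Advanced → 1
Tue 23:45 end Boxing Lab → 0
Wed 07:00 start Yoga Intro → 1
Wed 12:15 end Yoga Intro → 0
Wed 18:45 start Pilates 45 → 1
Wed 23:45 end Pilates 45 → 0
Thu 13:30 start Core Circuit → 1
Thu 13:45 start HIIT Fusion → 2
Thu 17:15 end Core Circuit → 1
Thu 18:15 end HIIT Fusion → 0
Fri 09:00 start Dance Express → 1
Fri 09:45 end Dance Express → 0
Fri 12:30 start Rowing Flow → 1
Fri 20:00 end Rowing Flow → 0
Peak is 2, at Tue 19:00 (Boxing Lab, Strength Lab).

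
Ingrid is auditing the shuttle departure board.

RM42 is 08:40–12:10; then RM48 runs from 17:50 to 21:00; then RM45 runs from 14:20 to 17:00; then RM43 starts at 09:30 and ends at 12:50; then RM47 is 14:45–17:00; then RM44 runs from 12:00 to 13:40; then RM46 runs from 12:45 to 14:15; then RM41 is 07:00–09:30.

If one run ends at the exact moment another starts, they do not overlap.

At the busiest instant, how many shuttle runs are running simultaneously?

3

Sweep the timeline, counting +1 at each start and −1 at each end (ends before starts at a tie):
07:00 start RM41 → 1
08:40 start RM42 → 2
09:30 end RM41 → 1
09:30 start RM43 → 2
12:00 start RM44 → 3
12:10 end RM42 → 2
12:45 start RM46 → 3
12:50 end RM43 → 2
13:40 end RM44 → 1
14:15 end RM46 → 0
14:20 start RM45 → 1
14:45 start RM47 → 2
17:00 end RM45 → 1
17:00 end RM47 → 0
17:50 start RM48 → 1
21:00 end RM48 → 0
Peak is 3, at 12:00 (RM42, RM43, RM44).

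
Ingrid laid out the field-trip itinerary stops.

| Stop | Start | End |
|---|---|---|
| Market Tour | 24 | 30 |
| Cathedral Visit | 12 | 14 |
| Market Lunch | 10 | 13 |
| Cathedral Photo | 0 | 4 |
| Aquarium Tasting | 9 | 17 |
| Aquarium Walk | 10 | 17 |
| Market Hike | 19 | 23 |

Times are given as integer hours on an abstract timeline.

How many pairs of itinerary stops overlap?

Two intervals overlap when each starts before the other ends.
Sorted by start: Cathedral Photo, Aquarium Tasting, Market Lunch, Aquarium Walk, Cathedral Visit, Market Hike, Market Tour.
Aquarium Tasting starts after Cathedral Photo ends, so Cathedral Photo has no further overlaps.
Market Lunch starts before Aquarium Tasting ends → Aquarium Tasting and Market Lunch overlap.
Aquarium Walk starts before Aquarium Tasting ends → Aquarium Tasting and Aquarium Walk overlap.
Cathedral Visit starts before Aquarium Tasting ends → Aquarium Tasting and Cathedral Visit overlap.
Market Hike starts after Aquarium Tasting ends, so Aquarium Tasting has no further overlaps.
Aquarium Walk starts before Market Lunch ends → Market Lunch and Aquarium Walk overlap.
Cathedral Visit starts before Market Lunch ends → Market Lunch and Cathedral Visit overlap.
Market Hike starts after Market Lunch ends, so Market Lunch has no further overlaps.
Cathedral Visit starts before Aquarium Walk ends → Aquarium Walk and Cathedral Visit overlap.
Market Hike starts after Aquarium Walk ends, so Aquarium Walk has no further overlaps.
Market Hike starts after Cathedral Visit ends, so Cathedral Visit has no further overlaps.
Market Tour starts after Market Hike ends.
Overlapping pairs: Aquarium Tasting & Aquarium Walk, Aquarium Tasting & Cathedral Visit, Aquarium Tasting & Market Lunch, Aquarium Walk & Cathedral Visit, Aquarium Walk & Market Lunch, Cathedral Visit & Market Lunch — 6 in total.

6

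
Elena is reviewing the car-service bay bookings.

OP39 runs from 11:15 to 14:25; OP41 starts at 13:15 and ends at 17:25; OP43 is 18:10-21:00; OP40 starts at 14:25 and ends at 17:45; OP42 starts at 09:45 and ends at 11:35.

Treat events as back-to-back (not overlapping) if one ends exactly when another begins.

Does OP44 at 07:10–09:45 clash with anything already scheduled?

OP42: starts 09:45 at or after OP44 ends 09:45 → clear.
OP39: starts 11:15 at or after OP44 ends 09:45 → clear.
OP41: starts 13:15 at or after OP44 ends 09:45 → clear.
OP40: starts 14:25 at or after OP44 ends 09:45 → clear.
OP43: starts 18:10 at or after OP44 ends 09:45 → clear.

No — it doesn't clash with anything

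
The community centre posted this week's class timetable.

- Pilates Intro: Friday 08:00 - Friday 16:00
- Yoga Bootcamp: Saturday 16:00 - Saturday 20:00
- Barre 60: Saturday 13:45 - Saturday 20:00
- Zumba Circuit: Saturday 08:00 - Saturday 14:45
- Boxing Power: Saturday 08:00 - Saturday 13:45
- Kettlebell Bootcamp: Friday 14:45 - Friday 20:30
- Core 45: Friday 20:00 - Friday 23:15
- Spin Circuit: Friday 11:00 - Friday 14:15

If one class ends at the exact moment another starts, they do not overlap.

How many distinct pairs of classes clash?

6

Sorted by start: Pilates Intro, Spin Circuit, Kettlebell Bootcamp, Core 45, Zumba Circuit, Boxing Power, Barre 60, Yoga Bootcamp.
Spin Circuit starts before Pilates Intro ends → Pilates Intro and Spin Circuit overlap.
Kettlebell Bootcamp starts before Pilates Intro ends → Pilates Intro and Kettlebell Bootcamp overlap.
Core 45 starts after Pilates Intro ends; Pilates Intro is clear from here.
Kettlebell Bootcamp starts after Spin Circuit ends; Spin Circuit is clear from here.
Core 45 starts before Kettlebell Bootcamp ends → Kettlebell Bootcamp and Core 45 overlap.
Zumba Circuit starts after Kettlebell Bootcamp ends; Kettlebell Bootcamp is clear from here.
Zumba Circuit starts after Core 45 ends; Core 45 is clear from here.
Boxing Power starts before Zumba Circuit ends → Zumba Circuit and Boxing Power overlap.
Barre 60 starts before Zumba Circuit ends → Zumba Circuit and Barre 60 overlap.
Yoga Bootcamp starts after Zumba Circuit ends.
Barre 60 starts exactly when Boxing Power ends (back-to-back, no overlap); Boxing Power is clear from here.
Yoga Bootcamp starts before Barre 60 ends → Barre 60 and Yoga Bootcamp overlap.
Overlapping pairs: Barre 60 & Yoga Bootcamp, Barre 60 & Zumba Circuit, Boxing Power & Zumba Circuit, Core 45 & Kettlebell Bootcamp, Kettlebell Bootcamp & Pilates Intro, Pilates Intro & Spin Circuit — 6 in total.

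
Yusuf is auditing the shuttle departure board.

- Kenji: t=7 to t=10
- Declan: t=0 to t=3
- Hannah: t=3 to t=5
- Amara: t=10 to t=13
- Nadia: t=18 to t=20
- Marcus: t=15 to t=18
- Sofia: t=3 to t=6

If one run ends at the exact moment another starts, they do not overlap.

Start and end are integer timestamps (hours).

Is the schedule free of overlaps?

Sorted by start: Declan, Hannah, Sofia, Kenji, Amara, Marcus, Nadia.
Hannah starts exactly when Declan ends (back-to-back, no overlap) — done with Declan.
Sofia starts before Hannah ends → Hannah and Sofia overlap.
That's a conflict, so the schedule is not conflict-free.

No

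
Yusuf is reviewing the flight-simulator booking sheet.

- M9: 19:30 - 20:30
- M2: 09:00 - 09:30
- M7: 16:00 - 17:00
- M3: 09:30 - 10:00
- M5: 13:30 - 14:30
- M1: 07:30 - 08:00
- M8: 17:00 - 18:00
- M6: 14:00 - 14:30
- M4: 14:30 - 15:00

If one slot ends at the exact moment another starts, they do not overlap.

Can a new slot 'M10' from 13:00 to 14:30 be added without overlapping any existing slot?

M1: ends 08:00 at or before M10 starts 13:00 → clear.
M2: ends 09:30 at or before M10 starts 13:00 → clear.
M3: ends 10:00 at or before M10 starts 13:00 → clear.
M5: starts 13:30 before M10 ends 14:30, and ends 14:30 after M10 starts 13:00 → overlap.
M6: starts 14:00 before M10 ends 14:30, and ends 14:30 after M10 starts 13:00 → overlap.
M4: starts 14:30 at or after M10 ends 14:30 → clear.
M7: starts 16:00 at or after M10 ends 14:30 → clear.
M8: starts 17:00 at or after M10 ends 14:30 → clear.
M9: starts 19:30 at or after M10 ends 14:30 → clear.
M10 overlaps M5, M6.

No — it overlaps M5, M6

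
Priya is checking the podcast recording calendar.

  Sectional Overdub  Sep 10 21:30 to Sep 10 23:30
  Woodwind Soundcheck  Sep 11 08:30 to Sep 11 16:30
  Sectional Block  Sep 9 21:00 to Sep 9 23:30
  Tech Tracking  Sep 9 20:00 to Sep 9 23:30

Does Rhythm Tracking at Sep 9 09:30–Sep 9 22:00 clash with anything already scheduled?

Yes — it overlaps Sectional Block, Tech Tracking

Tech Tracking: starts Sep 9 20:00 before Rhythm Tracking ends Sep 9 22:00, and ends Sep 9 23:30 after Rhythm Tracking starts Sep 9 09:30 → overlap.
Sectional Block: starts Sep 9 21:00 before Rhythm Tracking ends Sep 9 22:00, and ends Sep 9 23:30 after Rhythm Tracking starts Sep 9 09:30 → overlap.
Sectional Overdub: starts Sep 10 21:30 at or after Rhythm Tracking ends Sep 9 22:00 → clear.
Woodwind Soundcheck: starts Sep 11 08:30 at or after Rhythm Tracking ends Sep 9 22:00 → clear.
Rhythm Tracking overlaps Sectional Block, Tech Tracking.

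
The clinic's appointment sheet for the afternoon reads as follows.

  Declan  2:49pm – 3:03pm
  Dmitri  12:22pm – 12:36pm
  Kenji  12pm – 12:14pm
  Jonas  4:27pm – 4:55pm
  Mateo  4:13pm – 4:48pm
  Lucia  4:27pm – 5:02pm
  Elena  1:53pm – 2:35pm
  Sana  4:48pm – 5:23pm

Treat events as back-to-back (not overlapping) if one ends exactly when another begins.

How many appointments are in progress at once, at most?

3

Walk through starts and ends in time order (an end at T is processed before a start at T):
12pm start Kenji → 1
12:14pm end Kenji → 0
12:22pm start Dmitri → 1
12:36pm end Dmitri → 0
1:53pm start Elena → 1
2:35pm end Elena → 0
2:49pm start Declan → 1
3:03pm end Declan → 0
4:13pm start Mateo → 1
4:27pm start Jonas → 2
4:27pm start Lucia → 3
4:48pm end Mateo → 2
4:48pm start Sana → 3
4:55pm end Jonas → 2
5:02pm end Lucia → 1
5:23pm end Sana → 0
Peak is 3, at 4:27pm (Jonas, Lucia, Mateo).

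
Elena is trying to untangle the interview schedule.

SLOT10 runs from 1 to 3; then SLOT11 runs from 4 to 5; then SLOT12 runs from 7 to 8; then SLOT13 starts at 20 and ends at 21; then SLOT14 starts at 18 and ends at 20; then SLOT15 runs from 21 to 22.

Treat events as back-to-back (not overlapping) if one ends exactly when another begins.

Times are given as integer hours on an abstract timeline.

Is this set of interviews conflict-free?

Check each pair: they overlap iff neither finishes before the other starts.
Sorted by start: SLOT10, SLOT11, SLOT12, SLOT14, SLOT13, SLOT15.
SLOT11 starts after SLOT10 ends — done with SLOT10.
SLOT12 starts after SLOT11 ends — done with SLOT11.
SLOT14 starts after SLOT12 ends — done with SLOT12.
SLOT13 starts exactly when SLOT14 ends (back-to-back, no overlap) — done with SLOT14.
SLOT15 starts exactly when SLOT13 ends (back-to-back, no overlap).
Every pair is clear; the schedule has no overlaps.

Yes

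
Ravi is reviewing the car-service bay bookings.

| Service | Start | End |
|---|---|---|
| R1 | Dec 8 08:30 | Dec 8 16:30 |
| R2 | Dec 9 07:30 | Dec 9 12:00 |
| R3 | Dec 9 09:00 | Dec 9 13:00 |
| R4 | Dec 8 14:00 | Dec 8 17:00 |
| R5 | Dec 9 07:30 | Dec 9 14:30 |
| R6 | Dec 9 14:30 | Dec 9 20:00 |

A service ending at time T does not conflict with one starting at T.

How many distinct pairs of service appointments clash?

4

Check each pair: they overlap iff neither finishes before the other starts.
Sorted by start: R1, R4, R2, R5, R3, R6.
R4 starts before R1 ends → R1 and R4 overlap.
R2 starts after R1 ends; R1 is clear from here.
R2 starts after R4 ends; R4 is clear from here.
R5 starts before R2 ends → R2 and R5 overlap.
R3 starts before R2 ends → R2 and R3 overlap.
R6 starts after R2 ends.
R3 starts before R5 ends → R5 and R3 overlap.
R6 starts exactly when R5 ends (back-to-back, no overlap).
R6 starts after R3 ends.
Overlapping pairs: R1 & R4, R2 & R3, R2 & R5, R3 & R5 — 4 in total.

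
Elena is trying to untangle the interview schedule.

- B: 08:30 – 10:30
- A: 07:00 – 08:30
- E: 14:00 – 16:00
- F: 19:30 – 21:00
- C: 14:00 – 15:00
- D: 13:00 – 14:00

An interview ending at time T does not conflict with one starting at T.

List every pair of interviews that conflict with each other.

Sorted by start: A, B, D, C, E, F.
B starts exactly when A ends (back-to-back, no overlap), so nothing later overlaps A either.
D starts after B ends, so nothing later overlaps B either.
C starts exactly when D ends (back-to-back, no overlap), so nothing later overlaps D either.
E starts before C ends → C and E overlap.
F starts after C ends.
F starts after E ends.

C & E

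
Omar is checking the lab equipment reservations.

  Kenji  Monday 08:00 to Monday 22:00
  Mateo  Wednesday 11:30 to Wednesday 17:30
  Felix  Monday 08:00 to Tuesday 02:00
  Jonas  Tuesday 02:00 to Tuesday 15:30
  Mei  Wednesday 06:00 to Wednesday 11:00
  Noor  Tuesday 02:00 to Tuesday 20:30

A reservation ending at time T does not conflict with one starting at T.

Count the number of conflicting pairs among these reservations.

2

Sorted by start: Felix, Kenji, Noor, Jonas, Mei, Mateo.
Kenji starts before Felix ends → Felix and Kenji overlap.
Noor starts exactly when Felix ends (back-to-back, no overlap), so Felix has no further overlaps.
Noor starts after Kenji ends, so Kenji has no further overlaps.
Jonas starts before Noor ends → Noor and Jonas overlap.
Mei starts after Noor ends, so Noor has no further overlaps.
Mei starts after Jonas ends, so Jonas has no further overlaps.
Mateo starts after Mei ends.
Overlapping pairs: Felix & Kenji, Jonas & Noor — 2 in total.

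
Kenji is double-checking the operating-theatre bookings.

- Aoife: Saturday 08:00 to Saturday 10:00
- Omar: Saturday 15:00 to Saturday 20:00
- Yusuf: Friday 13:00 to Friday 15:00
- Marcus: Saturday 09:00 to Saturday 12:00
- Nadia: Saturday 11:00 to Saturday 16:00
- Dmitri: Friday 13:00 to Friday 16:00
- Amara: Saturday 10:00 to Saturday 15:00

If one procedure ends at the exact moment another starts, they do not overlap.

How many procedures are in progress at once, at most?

Sweep the timeline, counting +1 at each start and −1 at each end (ends before starts at a tie):
Friday 13:00 start Dmitri → 1
Friday 13:00 start Yusuf → 2
Friday 15:00 end Yusuf → 1
Friday 16:00 end Dmitri → 0
Saturday 08:00 start Aoife → 1
Saturday 09:00 start Marcus → 2
Saturday 10:00 end Aoife → 1
Saturday 10:00 start Amara → 2
Saturday 11:00 start Nadia → 3
Saturday 12:00 end Marcus → 2
Saturday 15:00 end Amara → 1
Saturday 15:00 start Omar → 2
Saturday 16:00 end Nadia → 1
Saturday 20:00 end Omar → 0
Peak is 3, at Saturday 11:00 (Amara, Marcus, Nadia).

3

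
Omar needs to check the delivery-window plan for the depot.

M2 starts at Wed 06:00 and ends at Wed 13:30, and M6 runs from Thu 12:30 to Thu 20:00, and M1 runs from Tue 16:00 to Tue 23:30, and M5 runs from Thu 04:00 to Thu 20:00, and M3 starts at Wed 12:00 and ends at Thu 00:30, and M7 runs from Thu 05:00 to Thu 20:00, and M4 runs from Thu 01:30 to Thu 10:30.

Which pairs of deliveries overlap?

M2 & M3, M4 & M5, M4 & M7, M5 & M6, M5 & M7, M6 & M7

Sorted by start: M1, M2, M3, M4, M5, M7, M6.
M2 starts after M1 ends — done with M1.
M3 starts before M2 ends → M2 and M3 overlap.
M4 starts after M2 ends — done with M2.
M4 starts after M3 ends — done with M3.
M5 starts before M4 ends → M4 and M5 overlap.
M7 starts before M4 ends → M4 and M7 overlap.
M6 starts after M4 ends.
M7 starts before M5 ends → M5 and M7 overlap.
M6 starts before M5 ends → M5 and M6 overlap.
M6 starts before M7 ends → M7 and M6 overlap.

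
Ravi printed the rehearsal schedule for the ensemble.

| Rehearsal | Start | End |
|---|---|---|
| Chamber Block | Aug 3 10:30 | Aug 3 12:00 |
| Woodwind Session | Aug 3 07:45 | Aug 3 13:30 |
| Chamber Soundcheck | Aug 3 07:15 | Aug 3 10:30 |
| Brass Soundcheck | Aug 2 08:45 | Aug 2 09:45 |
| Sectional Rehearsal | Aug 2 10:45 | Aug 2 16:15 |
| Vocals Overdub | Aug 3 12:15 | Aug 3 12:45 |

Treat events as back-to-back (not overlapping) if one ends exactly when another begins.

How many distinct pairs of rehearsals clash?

Sorted by start: Brass Soundcheck, Sectional Rehearsal, Chamber Soundcheck, Woodwind Session, Chamber Block, Vocals Overdub.
Sectional Rehearsal starts after Brass Soundcheck ends, so nothing later overlaps Brass Soundcheck either.
Chamber Soundcheck starts after Sectional Rehearsal ends, so nothing later overlaps Sectional Rehearsal either.
Woodwind Session starts before Chamber Soundcheck ends → Chamber Soundcheck and Woodwind Session overlap.
Chamber Block starts exactly when Chamber Soundcheck ends (back-to-back, no overlap), so nothing later overlaps Chamber Soundcheck either.
Chamber Block starts before Woodwind Session ends → Woodwind Session and Chamber Block overlap.
Vocals Overdub starts before Woodwind Session ends → Woodwind Session and Vocals Overdub overlap.
Vocals Overdub starts after Chamber Block ends.
Overlapping pairs: Chamber Block & Woodwind Session, Chamber Soundcheck & Woodwind Session, Vocals Overdub & Woodwind Session — 3 in total.

3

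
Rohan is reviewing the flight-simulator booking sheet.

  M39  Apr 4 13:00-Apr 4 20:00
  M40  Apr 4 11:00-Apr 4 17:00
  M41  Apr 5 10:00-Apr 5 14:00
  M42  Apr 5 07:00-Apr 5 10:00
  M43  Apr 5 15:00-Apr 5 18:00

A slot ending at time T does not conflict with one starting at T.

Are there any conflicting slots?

Sorted by start: M40, M39, M42, M41, M43.
M39 starts before M40 ends → M40 and M39 overlap.
That's a conflict, so the schedule is not conflict-free.

Yes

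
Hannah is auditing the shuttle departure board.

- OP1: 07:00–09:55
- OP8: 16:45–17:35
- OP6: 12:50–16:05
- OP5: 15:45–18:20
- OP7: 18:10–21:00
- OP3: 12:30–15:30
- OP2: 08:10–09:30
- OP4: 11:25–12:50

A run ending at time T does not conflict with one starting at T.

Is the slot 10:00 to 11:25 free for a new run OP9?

OP1: ends 09:55 at or before OP9 starts 10:00 → clear.
OP2: ends 09:30 at or before OP9 starts 10:00 → clear.
OP4: starts 11:25 at or after OP9 ends 11:25 → clear.
OP3: starts 12:30 at or after OP9 ends 11:25 → clear.
OP6: starts 12:50 at or after OP9 ends 11:25 → clear.
OP5: starts 15:45 at or after OP9 ends 11:25 → clear.
OP8: starts 16:45 at or after OP9 ends 11:25 → clear.
OP7: starts 18:10 at or after OP9 ends 11:25 → clear.

Yes — the slot is free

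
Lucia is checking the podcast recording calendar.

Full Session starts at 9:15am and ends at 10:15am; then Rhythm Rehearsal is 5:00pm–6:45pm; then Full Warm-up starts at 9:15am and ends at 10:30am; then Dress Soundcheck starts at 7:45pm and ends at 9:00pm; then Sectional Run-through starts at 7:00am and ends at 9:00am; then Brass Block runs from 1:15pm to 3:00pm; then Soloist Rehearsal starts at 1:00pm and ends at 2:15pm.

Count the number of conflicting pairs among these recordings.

2

Sorted by start: Sectional Run-through, Full Warm-up, Full Session, Soloist Rehearsal, Brass Block, Rhythm Rehearsal, Dress Soundcheck.
Full Warm-up starts after Sectional Run-through ends; Sectional Run-through is clear from here.
Full Session starts before Full Warm-up ends → Full Warm-up and Full Session overlap.
Soloist Rehearsal starts after Full Warm-up ends; Full Warm-up is clear from here.
Soloist Rehearsal starts after Full Session ends; Full Session is clear from here.
Brass Block starts before Soloist Rehearsal ends → Soloist Rehearsal and Brass Block overlap.
Rhythm Rehearsal starts after Soloist Rehearsal ends; Soloist Rehearsal is clear from here.
Rhythm Rehearsal starts after Brass Block ends; Brass Block is clear from here.
Dress Soundcheck starts after Rhythm Rehearsal ends.
Overlapping pairs: Brass Block & Soloist Rehearsal, Full Session & Full Warm-up — 2 in total.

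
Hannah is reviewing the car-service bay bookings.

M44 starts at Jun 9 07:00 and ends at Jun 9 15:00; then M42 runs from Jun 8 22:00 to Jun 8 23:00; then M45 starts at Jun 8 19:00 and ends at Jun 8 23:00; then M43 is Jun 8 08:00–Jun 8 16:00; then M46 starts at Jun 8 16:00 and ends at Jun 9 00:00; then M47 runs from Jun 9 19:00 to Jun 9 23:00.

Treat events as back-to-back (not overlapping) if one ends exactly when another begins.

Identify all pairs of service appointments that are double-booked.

M42 & M45, M42 & M46, M45 & M46

Two intervals overlap when each starts before the other ends.
Sorted by start: M43, M46, M45, M42, M44, M47.
M46 starts exactly when M43 ends (back-to-back, no overlap), so M43 has no further overlaps.
M45 starts before M46 ends → M46 and M45 overlap.
M42 starts before M46 ends → M46 and M42 overlap.
M44 starts after M46 ends, so M46 has no further overlaps.
M42 starts before M45 ends → M45 and M42 overlap.
M44 starts after M45 ends, so M45 has no further overlaps.
M44 starts after M42 ends, so M42 has no further overlaps.
M47 starts after M44 ends.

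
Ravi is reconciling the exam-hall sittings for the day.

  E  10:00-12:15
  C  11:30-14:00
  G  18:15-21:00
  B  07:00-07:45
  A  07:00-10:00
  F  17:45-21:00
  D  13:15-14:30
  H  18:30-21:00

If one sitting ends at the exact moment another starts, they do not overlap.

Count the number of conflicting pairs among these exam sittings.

Sorted by start: A, B, E, C, D, F, G, H.
B starts before A ends → A and B overlap.
E starts exactly when A ends (back-to-back, no overlap), so A has no further overlaps.
E starts after B ends, so B has no further overlaps.
C starts before E ends → E and C overlap.
D starts after E ends, so E has no further overlaps.
D starts before C ends → C and D overlap.
F starts after C ends, so C has no further overlaps.
F starts after D ends, so D has no further overlaps.
G starts before F ends → F and G overlap.
H starts before F ends → F and H overlap.
H starts before G ends → G and H overlap.
Overlapping pairs: A & B, C & D, C & E, F & G, F & H, G & H — 6 in total.

6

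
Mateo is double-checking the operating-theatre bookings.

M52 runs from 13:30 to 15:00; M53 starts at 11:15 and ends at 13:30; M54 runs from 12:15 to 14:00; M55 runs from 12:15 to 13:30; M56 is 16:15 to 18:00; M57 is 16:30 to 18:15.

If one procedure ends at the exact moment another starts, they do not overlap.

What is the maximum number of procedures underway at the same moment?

Sweep the timeline, counting +1 at each start and −1 at each end (ends before starts at a tie):
11:15 start M53 → 1
12:15 start M54 → 2
12:15 start M55 → 3
13:30 end M53 → 2
13:30 end M55 → 1
13:30 start M52 → 2
14:00 end M54 → 1
15:00 end M52 → 0
16:15 start M56 → 1
16:30 start M57 → 2
18:00 end M56 → 1
18:15 end M57 → 0
Peak is 3, at 12:15 (M53, M54, M55).

3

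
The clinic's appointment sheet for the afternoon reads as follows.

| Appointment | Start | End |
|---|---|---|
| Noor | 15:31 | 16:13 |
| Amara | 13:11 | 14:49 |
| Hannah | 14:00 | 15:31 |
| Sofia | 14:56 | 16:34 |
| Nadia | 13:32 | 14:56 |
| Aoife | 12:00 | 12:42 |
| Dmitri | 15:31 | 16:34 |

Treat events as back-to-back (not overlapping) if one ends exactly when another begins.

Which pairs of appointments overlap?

Two intervals overlap when each starts before the other ends.
Sorted by start: Aoife, Amara, Nadia, Hannah, Sofia, Dmitri, Noor.
Amara starts after Aoife ends; Aoife is clear from here.
Nadia starts before Amara ends → Amara and Nadia overlap.
Hannah starts before Amara ends → Amara and Hannah overlap.
Sofia starts after Amara ends; Amara is clear from here.
Hannah starts before Nadia ends → Nadia and Hannah overlap.
Sofia starts exactly when Nadia ends (back-to-back, no overlap); Nadia is clear from here.
Sofia starts before Hannah ends → Hannah and Sofia overlap.
Dmitri starts exactly when Hannah ends (back-to-back, no overlap); Hannah is clear from here.
Dmitri starts before Sofia ends → Sofia and Dmitri overlap.
Noor starts before Sofia ends → Sofia and Noor overlap.
Noor starts before Dmitri ends → Dmitri and Noor overlap.

Amara & Hannah, Amara & Nadia, Dmitri & Noor, Dmitri & Sofia, Hannah & Nadia, Hannah & Sofia, Noor & Sofia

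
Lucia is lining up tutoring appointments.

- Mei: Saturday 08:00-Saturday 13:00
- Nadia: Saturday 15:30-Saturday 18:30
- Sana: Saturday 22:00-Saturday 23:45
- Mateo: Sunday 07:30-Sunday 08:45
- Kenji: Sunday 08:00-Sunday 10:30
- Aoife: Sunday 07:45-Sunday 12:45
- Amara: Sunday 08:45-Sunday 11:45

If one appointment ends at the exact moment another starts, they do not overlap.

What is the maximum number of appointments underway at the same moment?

Sweep the timeline, counting +1 at each start and −1 at each end (ends before starts at a tie):
Saturday 08:00 start Mei → 1
Saturday 13:00 end Mei → 0
Saturday 15:30 start Nadia → 1
Saturday 18:30 end Nadia → 0
Saturday 22:00 start Sana → 1
Saturday 23:45 end Sana → 0
Sunday 07:30 start Mateo → 1
Sunday 07:45 start Aoife → 2
Sunday 08:00 start Kenji → 3
Sunday 08:45 end Mateo → 2
Sunday 08:45 start Amara → 3
Sunday 10:30 end Kenji → 2
Sunday 11:45 end Amara → 1
Sunday 12:45 end Aoife → 0
Peak is 3, at Sunday 08:00 (Aoife, Kenji, Mateo).

3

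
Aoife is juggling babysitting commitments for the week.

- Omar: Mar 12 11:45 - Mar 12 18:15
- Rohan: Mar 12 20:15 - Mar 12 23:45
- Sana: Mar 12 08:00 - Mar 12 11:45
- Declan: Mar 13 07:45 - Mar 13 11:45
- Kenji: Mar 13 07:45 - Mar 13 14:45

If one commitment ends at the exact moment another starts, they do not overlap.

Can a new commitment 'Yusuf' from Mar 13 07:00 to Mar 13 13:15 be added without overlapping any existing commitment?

No — it overlaps Declan, Kenji

Sana: ends Mar 12 11:45 at or before Yusuf starts Mar 13 07:00 → clear.
Omar: ends Mar 12 18:15 at or before Yusuf starts Mar 13 07:00 → clear.
Rohan: ends Mar 12 23:45 at or before Yusuf starts Mar 13 07:00 → clear.
Declan: starts Mar 13 07:45 before Yusuf ends Mar 13 13:15, and ends Mar 13 11:45 after Yusuf starts Mar 13 07:00 → overlap.
Kenji: starts Mar 13 07:45 before Yusuf ends Mar 13 13:15, and ends Mar 13 14:45 after Yusuf starts Mar 13 07:00 → overlap.
Yusuf overlaps Declan, Kenji.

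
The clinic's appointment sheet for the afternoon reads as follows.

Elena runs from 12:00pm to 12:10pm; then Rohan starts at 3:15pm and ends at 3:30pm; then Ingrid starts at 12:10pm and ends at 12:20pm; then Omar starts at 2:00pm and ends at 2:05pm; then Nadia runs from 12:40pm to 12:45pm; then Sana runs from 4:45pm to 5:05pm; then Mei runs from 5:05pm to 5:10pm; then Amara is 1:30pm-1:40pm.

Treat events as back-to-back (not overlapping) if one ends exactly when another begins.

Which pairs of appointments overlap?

Check each pair: they overlap iff neither finishes before the other starts.
Sorted by start: Elena, Ingrid, Nadia, Amara, Omar, Rohan, Sana, Mei.
Ingrid starts exactly when Elena ends (back-to-back, no overlap), so nothing later overlaps Elena either.
Nadia starts after Ingrid ends, so nothing later overlaps Ingrid either.
Amara starts after Nadia ends, so nothing later overlaps Nadia either.
Omar starts after Amara ends, so nothing later overlaps Amara either.
Rohan starts after Omar ends, so nothing later overlaps Omar either.
Sana starts after Rohan ends, so nothing later overlaps Rohan either.
Mei starts exactly when Sana ends (back-to-back, no overlap).

no overlapping pairs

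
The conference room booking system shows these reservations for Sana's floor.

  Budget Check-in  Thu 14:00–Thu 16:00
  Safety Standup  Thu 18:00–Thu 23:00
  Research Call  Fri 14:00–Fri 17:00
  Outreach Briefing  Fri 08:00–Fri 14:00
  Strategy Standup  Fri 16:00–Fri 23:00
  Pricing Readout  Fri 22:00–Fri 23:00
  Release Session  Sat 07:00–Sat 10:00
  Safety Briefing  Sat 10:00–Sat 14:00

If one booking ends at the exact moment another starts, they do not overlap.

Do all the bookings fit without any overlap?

Sorted by start: Budget Check-in, Safety Standup, Outreach Briefing, Research Call, Strategy Standup, Pricing Readout, Release Session, Safety Briefing.
Safety Standup starts after Budget Check-in ends, so nothing later overlaps Budget Check-in either.
Outreach Briefing starts after Safety Standup ends, so nothing later overlaps Safety Standup either.
Research Call starts exactly when Outreach Briefing ends (back-to-back, no overlap), so nothing later overlaps Outreach Briefing either.
Strategy Standup starts before Research Call ends → Research Call and Strategy Standup overlap.
That's a conflict, so the schedule is not conflict-free.

No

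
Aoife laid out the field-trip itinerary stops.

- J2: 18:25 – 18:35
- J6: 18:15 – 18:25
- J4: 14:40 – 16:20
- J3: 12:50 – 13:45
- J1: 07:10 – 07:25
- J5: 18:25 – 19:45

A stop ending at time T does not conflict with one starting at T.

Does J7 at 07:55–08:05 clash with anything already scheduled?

No — it doesn't clash with anything

J1: ends 07:25 at or before J7 starts 07:55 → clear.
J3: starts 12:50 at or after J7 ends 08:05 → clear.
J4: starts 14:40 at or after J7 ends 08:05 → clear.
J6: starts 18:15 at or after J7 ends 08:05 → clear.
J2: starts 18:25 at or after J7 ends 08:05 → clear.
J5: starts 18:25 at or after J7 ends 08:05 → clear.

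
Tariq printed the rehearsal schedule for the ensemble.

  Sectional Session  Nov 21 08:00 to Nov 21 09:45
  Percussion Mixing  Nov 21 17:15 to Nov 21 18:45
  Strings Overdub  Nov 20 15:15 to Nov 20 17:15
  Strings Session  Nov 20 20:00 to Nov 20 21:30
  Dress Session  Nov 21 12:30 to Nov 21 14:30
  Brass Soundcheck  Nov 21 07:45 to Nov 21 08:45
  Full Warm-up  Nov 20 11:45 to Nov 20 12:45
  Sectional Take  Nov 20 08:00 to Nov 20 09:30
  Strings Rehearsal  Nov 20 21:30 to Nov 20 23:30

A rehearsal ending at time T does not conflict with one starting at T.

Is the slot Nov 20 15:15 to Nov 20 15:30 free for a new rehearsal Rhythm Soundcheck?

No — it overlaps Strings Overdub

Sectional Take: ends Nov 20 09:30 at or before Rhythm Soundcheck starts Nov 20 15:15 → clear.
Full Warm-up: ends Nov 20 12:45 at or before Rhythm Soundcheck starts Nov 20 15:15 → clear.
Strings Overdub: starts Nov 20 15:15 before Rhythm Soundcheck ends Nov 20 15:30, and ends Nov 20 17:15 after Rhythm Soundcheck starts Nov 20 15:15 → overlap.
Strings Session: starts Nov 20 20:00 at or after Rhythm Soundcheck ends Nov 20 15:30 → clear.
Strings Rehearsal: starts Nov 20 21:30 at or after Rhythm Soundcheck ends Nov 20 15:30 → clear.
Brass Soundcheck: starts Nov 21 07:45 at or after Rhythm Soundcheck ends Nov 20 15:30 → clear.
Sectional Session: starts Nov 21 08:00 at or after Rhythm Soundcheck ends Nov 20 15:30 → clear.
Dress Session: starts Nov 21 12:30 at or after Rhythm Soundcheck ends Nov 20 15:30 → clear.
Percussion Mixing: starts Nov 21 17:15 at or after Rhythm Soundcheck ends Nov 20 15:30 → clear.
Rhythm Soundcheck overlaps Strings Overdub.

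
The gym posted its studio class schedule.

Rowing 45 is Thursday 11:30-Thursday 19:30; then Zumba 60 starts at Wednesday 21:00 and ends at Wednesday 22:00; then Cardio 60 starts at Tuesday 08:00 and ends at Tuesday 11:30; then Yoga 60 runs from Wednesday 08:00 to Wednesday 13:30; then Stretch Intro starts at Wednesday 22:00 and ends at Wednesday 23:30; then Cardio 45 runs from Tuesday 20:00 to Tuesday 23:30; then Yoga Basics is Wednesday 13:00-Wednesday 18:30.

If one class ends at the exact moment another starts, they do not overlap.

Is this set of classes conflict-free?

No

Sorted by start: Cardio 60, Cardio 45, Yoga 60, Yoga Basics, Zumba 60, Stretch Intro, Rowing 45.
Cardio 45 starts after Cardio 60 ends, so nothing later overlaps Cardio 60 either.
Yoga 60 starts after Cardio 45 ends, so nothing later overlaps Cardio 45 either.
Yoga Basics starts before Yoga 60 ends → Yoga 60 and Yoga Basics overlap.
That's a conflict, so the schedule is not conflict-free.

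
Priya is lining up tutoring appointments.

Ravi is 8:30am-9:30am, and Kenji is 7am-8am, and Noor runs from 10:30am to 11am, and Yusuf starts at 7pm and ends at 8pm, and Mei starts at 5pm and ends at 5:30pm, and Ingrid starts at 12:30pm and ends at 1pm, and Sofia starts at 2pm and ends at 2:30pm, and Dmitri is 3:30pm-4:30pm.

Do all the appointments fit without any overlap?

Sorted by start: Kenji, Ravi, Noor, Ingrid, Sofia, Dmitri, Mei, Yusuf.
Ravi starts after Kenji ends, so nothing later overlaps Kenji either.
Noor starts after Ravi ends, so nothing later overlaps Ravi either.
Ingrid starts after Noor ends, so nothing later overlaps Noor either.
Sofia starts after Ingrid ends, so nothing later overlaps Ingrid either.
Dmitri starts after Sofia ends, so nothing later overlaps Sofia either.
Mei starts after Dmitri ends, so nothing later overlaps Dmitri either.
Yusuf starts after Mei ends.
Every pair is clear; the schedule has no overlaps.

Yes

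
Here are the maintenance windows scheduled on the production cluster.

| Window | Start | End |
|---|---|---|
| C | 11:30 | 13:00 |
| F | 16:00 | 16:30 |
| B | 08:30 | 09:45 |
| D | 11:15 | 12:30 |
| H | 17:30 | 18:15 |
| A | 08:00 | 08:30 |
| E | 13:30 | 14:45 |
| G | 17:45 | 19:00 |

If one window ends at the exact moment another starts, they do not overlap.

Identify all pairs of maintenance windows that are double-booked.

C & D, G & H

Two intervals overlap when each starts before the other ends.
Sorted by start: A, B, D, C, E, F, H, G.
B starts exactly when A ends (back-to-back, no overlap), so A has no further overlaps.
D starts after B ends, so B has no further overlaps.
C starts before D ends → D and C overlap.
E starts after D ends, so D has no further overlaps.
E starts after C ends, so C has no further overlaps.
F starts after E ends, so E has no further overlaps.
H starts after F ends, so F has no further overlaps.
G starts before H ends → H and G overlap.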